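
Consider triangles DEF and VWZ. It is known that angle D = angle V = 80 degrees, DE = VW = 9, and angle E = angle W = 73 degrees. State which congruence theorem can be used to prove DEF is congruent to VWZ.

The given information provides:
angle D = angle V = 80 degrees, DE = VW = 9, and angle E = angle W = 73 degrees
This matches the ASA congruence theorem.
Two pairs of corresponding angles and the included side are equal (Angle-Side-Angle).

ASA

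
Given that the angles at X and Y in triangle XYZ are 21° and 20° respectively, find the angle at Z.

By the triangle angle sum property, the three interior angles of any triangle add up to 180°.
We know angle X = 21° and angle Y = 20°, so their sum is 41°.
Therefore angle Z = 180° - 41° = 139°.

139 degrees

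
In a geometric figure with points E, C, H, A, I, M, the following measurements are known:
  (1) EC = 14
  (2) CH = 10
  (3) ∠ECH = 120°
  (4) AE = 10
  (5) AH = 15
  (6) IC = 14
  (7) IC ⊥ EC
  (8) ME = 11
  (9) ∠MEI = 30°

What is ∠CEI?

Step 1: By the law of cosines on triangle ECI: EI² = 14² + 14² − 2·14·14·cos(90°) = 392, so EI = 14·√2.
Step 2: By the inverse law of cosines on triangle CEI: cos(∠CEI) = (14² + (14·√2)² − 14²) / (2·14·14·√2) = 392/554.37 = 0.7071, so ∠CEI = 45°.

Therefore, the measure of angle ∠CEI = 45°.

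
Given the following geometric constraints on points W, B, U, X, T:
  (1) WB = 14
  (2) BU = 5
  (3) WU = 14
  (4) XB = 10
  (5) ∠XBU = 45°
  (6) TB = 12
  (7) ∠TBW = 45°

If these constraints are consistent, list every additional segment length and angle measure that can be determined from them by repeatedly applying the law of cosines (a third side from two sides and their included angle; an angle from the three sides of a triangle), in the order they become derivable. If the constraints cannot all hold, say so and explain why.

The constraints are consistent. Derivable facts, in order:
After 1 step:
- UX ≈ 7.37
- WT ≈ 10.12
- ∠BUW = 79.71°
- ∠BWU = 20.57°
- ∠UBW = 79.71°
After 2 steps:
- ∠BTW = 78.02°
- ∠BUX = 106.32°
- ∠BWT = 56.98°
- ∠BXU = 28.68°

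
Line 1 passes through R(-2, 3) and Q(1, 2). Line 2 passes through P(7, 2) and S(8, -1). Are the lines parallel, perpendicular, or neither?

Slope of line 1: m1 = (2 - 3)/(1 - -2) = -1/3 = -1/3
Slope of line 2: m2 = (-1 - 2)/(8 - 7) = -3/1 = -3
m1 != m2 (-1/3 != -3), so not parallel.
m1 * m2 = (-1/3) * (-3) = 1 != -1, so not perpendicular.
The lines are neither parallel nor perpendicular.

Neither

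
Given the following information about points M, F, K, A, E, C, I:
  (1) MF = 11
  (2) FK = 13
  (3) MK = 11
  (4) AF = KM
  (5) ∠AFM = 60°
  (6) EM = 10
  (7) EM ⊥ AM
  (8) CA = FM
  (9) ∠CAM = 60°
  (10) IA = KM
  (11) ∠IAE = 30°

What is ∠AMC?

From the given relations: AF = KM = 11; CA = FM = 11.
Step 1: By the law of cosines on triangle MFA: MA² = 11² + 11² − 2·11·11·cos(60°) = 121, so MA = 11.
Step 2: By the law of cosines on triangle MAC: MC² = 11² + 11² − 2·11·11·cos(60°) = 121, so MC = 11.
Step 3: By the inverse law of cosines on triangle AMC: cos(∠AMC) = (11² + 11² − 11²) / (2·11·11) = 121/242 = 0.5, so ∠AMC = 60°.

Therefore, the measure of angle ∠AMC = 60°.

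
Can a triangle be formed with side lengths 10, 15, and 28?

Check the triangle inequality: 10 + 15 = 25 ≤ 28.
Since the sum of two sides does not exceed the third, no triangle can be formed.

No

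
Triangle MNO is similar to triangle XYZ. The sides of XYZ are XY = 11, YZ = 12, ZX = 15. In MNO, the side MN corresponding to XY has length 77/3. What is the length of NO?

k = 77/3/11 = 7/3. NO = 7/3 * 12 = 28.

28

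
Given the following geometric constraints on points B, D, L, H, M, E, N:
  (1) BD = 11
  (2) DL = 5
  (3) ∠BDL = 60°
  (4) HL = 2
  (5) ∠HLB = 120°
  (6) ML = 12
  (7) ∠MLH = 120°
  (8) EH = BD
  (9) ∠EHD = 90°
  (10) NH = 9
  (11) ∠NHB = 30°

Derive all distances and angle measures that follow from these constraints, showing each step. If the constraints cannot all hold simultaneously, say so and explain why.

The constraints are consistent.

From the given relations:
  EH = BD = 11

Step 1: From BD = 11, DL = 5, and ∠BDL = 60°, by the law of cosines:
  BL² = BD² + DL² - 2·BD·DL·cos(60°) = 121 + 25 - 55 = 91
  BL = √91

Step 2: From HL = 2, LM = 12, and ∠HLM = 120°, by the law of cosines:
  HM² = HL² + LM² - 2·HL·LM·cos(120°) = 4 + 144 + 24 = 172
  HM = 2·√43

Step 3: From BL = √91, LH = 2, and ∠BLH = 120°, by the law of cosines:
  BH² = BL² + LH² - 2·BL·LH·cos(120°) = 91 + 4 + 19.08 = 114.1
  BH ≈ 10.68

Step 4: From BD = 11, BL = √91, DL = 5, by the inverse law of cosines:
  cos(∠DBL) = (BD² + BL² - DL²) / (2·BD·BL)
  ∠DBL = 27°

Step 5: From LB = √91, LD = 5, BD = 11, by the inverse law of cosines:
  cos(∠BLD) = (LB² + LD² - BD²) / (2·LB·LD)
  ∠BLD = 93°

Step 6: From HL = 2, HM = 2·√43, LM = 12, by the inverse law of cosines:
  cos(∠LHM) = (HL² + HM² - LM²) / (2·HL·HM)
  ∠LHM = 52.41°

Step 7: From MH = 2·√43, ML = 12, HL = 2, by the inverse law of cosines:
  cos(∠HML) = (MH² + ML² - HL²) / (2·MH·ML)
  ∠HML = 7.59°

Step 8: From BH = 10.68, HN = 9, and ∠BHN = 30°, by the law of cosines:
  BN² = BH² + HN² - 2·BH·HN·cos(30°) = 114.1 + 81 - 166.5 = 28.58
  BN ≈ 5.35

Step 9: From BH = 10.68, BL = √91, HL = 2, by the inverse law of cosines:
  cos(∠HBL) = (BH² + BL² - HL²) / (2·BH·BL)
  ∠HBL = 9.33°

Step 10: From HB = 10.68, HL = 2, BL = √91, by the inverse law of cosines:
  cos(∠BHL) = (HB² + HL² - BL²) / (2·HB·HL)
  ∠BHL = 50.67°

Step 11: From BH = 10.68, BN = 5.35, HN = 9, by the inverse law of cosines:
  cos(∠HBN) = (BH² + BN² - HN²) / (2·BH·BN)
  ∠HBN = 57.32°

Step 12: From NB = 5.35, NH = 9, BH = 10.68, by the inverse law of cosines:
  cos(∠BNH) = (NB² + NH² - BH²) / (2·NB·NH)
  ∠BNH = 92.68°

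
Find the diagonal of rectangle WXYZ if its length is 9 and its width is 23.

A rectangle's diagonal splits it into two right triangles, with the diagonal as the hypotenuse.
By the Pythagorean theorem, d^2 = 9^2 + 23^2 = 610.
Therefore d = sqrt(610).

sqrt(610)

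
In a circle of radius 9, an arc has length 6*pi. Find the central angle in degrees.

Arc length L = 2πr × θ/360, so θ = 360L / (2πr).
θ = 360 × 6*pi / (2π × 9)
θ = 120°
θ = 120°

120°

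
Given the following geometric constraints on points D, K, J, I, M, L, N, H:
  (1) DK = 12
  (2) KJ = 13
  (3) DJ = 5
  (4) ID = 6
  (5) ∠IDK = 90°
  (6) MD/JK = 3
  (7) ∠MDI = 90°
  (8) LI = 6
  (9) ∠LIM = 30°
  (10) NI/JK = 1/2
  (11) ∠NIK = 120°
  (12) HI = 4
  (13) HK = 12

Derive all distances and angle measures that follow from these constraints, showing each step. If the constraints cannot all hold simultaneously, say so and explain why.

The constraints are consistent.

From the given relations:
  MD = 3·JK = 3·13 = 39
  NI = 1/2·JK = 1/2·13 ≈ 6.5

Step 1: From KD = 12, DI = 6, and ∠KDI = 90°, by the law of cosines:
  KI² = KD² + DI² - 2·KD·DI·cos(90°) = 144 + 36 - 0 = 180
  KI = 6·√5

Step 2: From ID = 6, DM = 39, and ∠IDM = 90°, by the law of cosines:
  IM² = ID² + DM² - 2·ID·DM·cos(90°) = 36 + 1521 - 0 = 1557
  IM = 3·√173

Step 3: From DJ = 5, DK = 12, JK = 13, by the inverse law of cosines:
  cos(∠JDK) = (DJ² + DK² - JK²) / (2·DJ·DK)
  ∠JDK = 90°

Step 4: From KD = 12, KJ = 13, DJ = 5, by the inverse law of cosines:
  cos(∠DKJ) = (KD² + KJ² - DJ²) / (2·KD·KJ)
  ∠DKJ = 22.62°

Step 5: From JD = 5, JK = 13, DK = 12, by the inverse law of cosines:
  cos(∠DJK) = (JD² + JK² - DK²) / (2·JD·JK)
  ∠DJK = 67.38°

Step 6: From KI = 6·√5, IN = 6.5, and ∠KIN = 120°, by the law of cosines:
  KN² = KI² + IN² - 2·KI·IN·cos(120°) = 180 + 42.25 + 87.21 = 309.5
  KN ≈ 17.59

Step 7: From MI = 3·√173, IL = 6, and ∠MIL = 30°, by the law of cosines:
  ML² = MI² + IL² - 2·MI·IL·cos(30°) = 1557 + 36 - 410.1 = 1183
  ML ≈ 34.39

Step 8: From KD = 12, KI = 6·√5, DI = 6, by the inverse law of cosines:
  cos(∠DKI) = (KD² + KI² - DI²) / (2·KD·KI)
  ∠DKI = 26.57°

Step 9: From KH = 12, KI = 6·√5, HI = 4, by the inverse law of cosines:
  cos(∠HKI) = (KH² + KI² - HI²) / (2·KH·KI)
  ∠HKI = 16.95°

Step 10: From ID = 6, IK = 6·√5, DK = 12, by the inverse law of cosines:
  cos(∠DIK) = (ID² + IK² - DK²) / (2·ID·IK)
  ∠DIK = 63.43°

Step 11: From ID = 6, IM = 3·√173, DM = 39, by the inverse law of cosines:
  cos(∠DIM) = (ID² + IM² - DM²) / (2·ID·IM)
  ∠DIM = 81.25°

Step 12: From IH = 4, IK = 6·√5, HK = 12, by the inverse law of cosines:
  cos(∠HIK) = (IH² + IK² - HK²) / (2·IH·IK)
  ∠HIK = 61.02°

Step 13: From MD = 39, MI = 3·√173, DI = 6, by the inverse law of cosines:
  cos(∠DMI) = (MD² + MI² - DI²) / (2·MD·MI)
  ∠DMI = 8.75°

Step 14: From HI = 4, HK = 12, IK = 6·√5, by the inverse law of cosines:
  cos(∠IHK) = (HI² + HK² - IK²) / (2·HI·HK)
  ∠IHK = 102.02°

Step 15: From KI = 6·√5, KN = 17.59, IN = 6.5, by the inverse law of cosines:
  cos(∠IKN) = (KI² + KN² - IN²) / (2·KI·KN)
  ∠IKN = 18.66°

Step 16: From MI = 3·√173, ML = 34.39, IL = 6, by the inverse law of cosines:
  cos(∠IML) = (MI² + ML² - IL²) / (2·MI·ML)
  ∠IML = 5°

Step 17: From LI = 6, LM = 34.39, IM = 3·√173, by the inverse law of cosines:
  cos(∠ILM) = (LI² + LM² - IM²) / (2·LI·LM)
  ∠ILM = 145°

Step 18: From NI = 6.5, NK = 17.59, IK = 6·√5, by the inverse law of cosines:
  cos(∠INK) = (NI² + NK² - IK²) / (2·NI·NK)
  ∠INK = 41.34°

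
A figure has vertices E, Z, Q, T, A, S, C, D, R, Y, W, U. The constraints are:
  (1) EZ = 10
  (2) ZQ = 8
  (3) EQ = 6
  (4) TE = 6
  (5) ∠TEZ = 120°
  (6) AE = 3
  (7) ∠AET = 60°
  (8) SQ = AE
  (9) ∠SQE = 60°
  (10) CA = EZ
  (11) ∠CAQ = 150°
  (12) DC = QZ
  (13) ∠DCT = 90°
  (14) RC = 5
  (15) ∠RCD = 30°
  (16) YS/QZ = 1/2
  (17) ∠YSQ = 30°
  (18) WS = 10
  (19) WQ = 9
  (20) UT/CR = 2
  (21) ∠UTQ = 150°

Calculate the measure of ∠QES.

From the given relations: SQ = AE = 3.
Step 1: By the law of cosines on triangle EQS: ES² = 6² + 3² − 2·6·3·cos(60°) = 27, so ES = 3·√3.
Step 2: By the inverse law of cosines on triangle QES: cos(∠QES) = (6² + (3·√3)² − 3²) / (2·6·3·√3) = 54/62.35 = 0.866, so ∠QES = 30°.

Therefore, the measure of angle ∠QES = 30°.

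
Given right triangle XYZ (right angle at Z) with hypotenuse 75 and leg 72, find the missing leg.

Rearranging the Pythagorean theorem to solve for the unknown leg:
leg^2 = hypotenuse^2 - known_leg^2 = 5625 - 5184 = 441
leg = sqrt(441) = 21.

21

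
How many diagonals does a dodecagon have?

Each of the 12 vertices connects to 9 non-adjacent vertices via diagonals.
Total connections = 12 × 9 = 108, but each diagonal is counted twice.
Number of diagonals = 108 / 2 = 54.

54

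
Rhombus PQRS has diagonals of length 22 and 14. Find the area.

The diagonals of a rhombus divide it into four right triangles.
Each triangle has legs 22/ 2 = 11 and 14/2 = 7, so each has area (1/2)*11*7 = 77/2.
Four such triangles give total area = (d1 * d2) / 2 = 154.

154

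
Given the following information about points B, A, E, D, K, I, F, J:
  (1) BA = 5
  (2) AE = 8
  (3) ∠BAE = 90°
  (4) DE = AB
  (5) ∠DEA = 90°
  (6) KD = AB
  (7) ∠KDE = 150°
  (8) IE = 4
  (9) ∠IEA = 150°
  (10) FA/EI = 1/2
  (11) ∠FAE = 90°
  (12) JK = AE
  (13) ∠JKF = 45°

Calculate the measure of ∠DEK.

From the given relations: DE = AB = 5; KD = AB = 5.
Step 1: By the law of cosines on triangle EDK: EK² = 5² + 5² − 2·5·5·cos(150°) = 93.3, so EK ≈ 9.66.
Step 2: By the inverse law of cosines on triangle DEK: cos(∠DEK) = (5² + 9.66² − 5²) / (2·5·9.66) = 93.3/96.59 = 0.9659, so ∠DEK = 15°.

Therefore, the measure of angle ∠DEK = 15°.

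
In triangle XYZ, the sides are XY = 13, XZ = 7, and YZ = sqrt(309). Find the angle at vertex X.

cos(X) = (13² + 7² - (sqrt(309))²) / (2 × 13 × 7) = -1/2, so X = arccos(-1/2) = 120°.

120°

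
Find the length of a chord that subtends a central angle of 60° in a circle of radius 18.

Chord = 2(18) sin(30°) = 18

18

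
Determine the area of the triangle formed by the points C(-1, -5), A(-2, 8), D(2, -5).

The Shoelace formula computes the area from vertex coordinates by summing cross products.
For vertices (-1,-5), (-2,8), (2,-5):
Signed sum = -1*8 - -2*-5 + -2*-5 - 2*8 + 2*-5 - -1*-5
= -18 + -6 + -15 = -39
Area = (1/2)|-39| = 39/2.

39/2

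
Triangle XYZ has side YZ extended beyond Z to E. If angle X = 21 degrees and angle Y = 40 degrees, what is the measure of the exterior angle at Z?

Exterior angle = 21 + 40 = 61 degrees (exterior angle theorem).

61 degrees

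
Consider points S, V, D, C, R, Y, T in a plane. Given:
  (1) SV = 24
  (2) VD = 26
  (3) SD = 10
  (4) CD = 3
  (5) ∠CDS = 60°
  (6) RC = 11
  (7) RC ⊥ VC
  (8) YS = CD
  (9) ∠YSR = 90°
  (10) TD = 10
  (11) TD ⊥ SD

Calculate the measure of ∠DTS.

Step 1: By the law of cosines on triangle TDS: TS² = 10² + 10² − 2·10·10·cos(90°) = 200, so TS = 10·√2.
Step 2: By the inverse law of cosines on triangle DTS: cos(∠DTS) = (10² + (10·√2)² − 10²) / (2·10·10·√2) = 200/282.84 = 0.7071, so ∠DTS = 45°.

Therefore, the measure of angle ∠DTS = 45°.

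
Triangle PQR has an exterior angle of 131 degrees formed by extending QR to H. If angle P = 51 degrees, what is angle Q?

The exterior angle theorem states that an exterior angle equals the sum of the two non-adjacent interior angles.
So 131 = 51 + angle Q, which gives angle Q = 131 - 51 = 80 degrees.

80 degrees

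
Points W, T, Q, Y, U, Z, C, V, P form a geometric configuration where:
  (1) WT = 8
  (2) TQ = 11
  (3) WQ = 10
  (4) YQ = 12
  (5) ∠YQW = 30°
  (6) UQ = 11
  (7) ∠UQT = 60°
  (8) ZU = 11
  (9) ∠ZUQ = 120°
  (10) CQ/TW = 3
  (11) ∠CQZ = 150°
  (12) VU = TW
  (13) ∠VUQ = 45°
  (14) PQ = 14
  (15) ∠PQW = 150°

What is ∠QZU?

Step 1: By the law of cosines on triangle ZUQ: ZQ² = 11² + 11² − 2·11·11·cos(120°) = 363, so ZQ = 11·√3.
Step 2: By the inverse law of cosines on triangle QZU: cos(∠QZU) = ((11·√3)² + 11² − 11²) / (2·11·√3·11) = 363/419.16 = 0.866, so ∠QZU = 30°.

Therefore, the measure of angle ∠QZU = 30°.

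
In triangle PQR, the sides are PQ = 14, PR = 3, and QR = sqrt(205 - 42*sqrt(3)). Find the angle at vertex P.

By the inverse law of cosines: cos(P) = (PQ² + PR² - QR²) / (2 × PQ × PR)
cos(P) = (14² + 3² - (sqrt(205 - 42*sqrt(3)))²) / (2 × 14 × 3)
cos(P) = (196 + 9 - (205 - 42*sqrt(3))) / 84
cos(P) = sqrt(3)/2
P = arccos(sqrt(3)/2) = 30°

30°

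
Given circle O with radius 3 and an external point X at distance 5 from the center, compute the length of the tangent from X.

tangent = √(d² - r²) = √(5² - 3²) = √(25 - 9) = √16 = 4

4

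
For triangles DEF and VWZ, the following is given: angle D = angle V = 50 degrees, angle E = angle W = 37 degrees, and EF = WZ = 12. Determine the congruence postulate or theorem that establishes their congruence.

The given information provides:
angle D = angle V = 50 degrees, angle E = angle W = 37 degrees, and EF = WZ = 12
This matches the AAS congruence theorem.
Two pairs of corresponding angles and a non-included side are equal (Angle-Angle-Side).

AAS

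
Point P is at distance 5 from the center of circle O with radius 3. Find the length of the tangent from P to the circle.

The tangent, radius, and line from the external point to the center form a right triangle.
The right angle is where the tangent meets the radius.
By the Pythagorean theorem: tangent² + 3² = 5²
tangent² = 25 - 9 = 16
tangent = 4

4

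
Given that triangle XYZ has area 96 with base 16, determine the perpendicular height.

Rearranging the area formula Area = (1/2) * base * height:
height = 2 * Area / base = 2 * 96 / 16 = 12.

12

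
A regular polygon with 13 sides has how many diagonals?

The number of diagonals in an n-gon is n(n - 3)/2.
For n = 13: 13(13 - 3)/2 = 13 × 10 / 2 = 65.

65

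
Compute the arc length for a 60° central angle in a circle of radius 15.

Arc length = 2π(15)(1/6) = 5*pi

5*pi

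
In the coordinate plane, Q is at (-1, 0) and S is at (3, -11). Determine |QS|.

d = sqrt((3 - -1)^2 + (-11 - 0)^2)
d = sqrt(4^2 + -11^2)
d = sqrt(16 + 121)
d = sqrt(137)

sqrt(137)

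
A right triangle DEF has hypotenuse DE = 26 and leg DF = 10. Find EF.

EF = sqrt(26^2 - 10^2) = sqrt(576) = 24

24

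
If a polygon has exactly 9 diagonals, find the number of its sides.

Using d = n(n - 3)/2, we solve 9 = n(n - 3)/2.
So n(n - 3) = 18.
Testing n = 6: 6 * 3 = 18 = 18. Correct.
The polygon has 6 sides.

6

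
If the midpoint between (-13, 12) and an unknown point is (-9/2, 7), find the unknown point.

Using the midpoint formula: M = ((x1 + x2)/2, (y1 + y2)/2)
We know M = (-9/2, 7) and J = (-13, 12)
For x: -9/2 = (-13 + x2)/2, so x2 = 2*-9/2 - -13 = 4
For y: 7 = (12 + y2)/2, so y2 = 2*7 - 12 = 2
K = (4, 2)

(4, 2)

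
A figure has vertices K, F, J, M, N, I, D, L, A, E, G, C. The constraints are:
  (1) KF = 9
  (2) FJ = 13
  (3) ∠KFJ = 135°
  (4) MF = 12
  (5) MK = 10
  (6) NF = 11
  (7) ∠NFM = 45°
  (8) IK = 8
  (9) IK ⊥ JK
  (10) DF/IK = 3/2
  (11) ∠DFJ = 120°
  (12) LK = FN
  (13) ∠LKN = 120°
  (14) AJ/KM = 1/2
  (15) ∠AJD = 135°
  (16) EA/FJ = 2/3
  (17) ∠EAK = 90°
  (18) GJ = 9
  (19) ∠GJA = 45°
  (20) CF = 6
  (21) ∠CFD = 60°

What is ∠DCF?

From the given relations: DF = 3/2·IK = 3/2·8 = 12.
Step 1: By the law of cosines on triangle CFD: CD² = 6² + 12² − 2·6·12·cos(60°) = 108, so CD = 6·√3.
Step 2: By the inverse law of cosines on triangle DCF: cos(∠DCF) = ((6·√3)² + 6² − 12²) / (2·6·√3·6) = 0/124.71 = 0, so ∠DCF = 90°.

Therefore, the measure of angle ∠DCF = 90°.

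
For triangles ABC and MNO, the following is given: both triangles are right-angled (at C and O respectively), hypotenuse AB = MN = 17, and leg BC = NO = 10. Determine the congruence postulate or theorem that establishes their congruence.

The given information provides:
both triangles are right-angled (at C and O respectively), hypotenuse AB = MN = 17, and leg BC = NO = 10
This matches the HL congruence theorem.
The hypotenuse and one leg of two right triangles are equal (Hypotenuse-Leg).

HL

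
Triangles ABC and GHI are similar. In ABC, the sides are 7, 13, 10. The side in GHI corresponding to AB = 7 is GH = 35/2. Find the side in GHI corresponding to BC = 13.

Similar triangles have proportional sides. Setting up the proportion:
GH / AB = HI / BC
35/2 / 7 = HI / 13
HI = 13 * 35/2 / 7 = 65/2.

65/2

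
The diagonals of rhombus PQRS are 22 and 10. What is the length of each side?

Half-diagonals are 11 and 5. side = sqrt(11^2 + 5^2) = sqrt(146)

sqrt(146)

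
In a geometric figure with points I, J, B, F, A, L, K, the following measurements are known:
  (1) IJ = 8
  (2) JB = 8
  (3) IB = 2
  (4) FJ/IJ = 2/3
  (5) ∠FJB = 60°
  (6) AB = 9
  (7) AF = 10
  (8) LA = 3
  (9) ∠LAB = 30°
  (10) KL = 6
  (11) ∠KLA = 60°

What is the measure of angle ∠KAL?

Step 1: By the law of cosines on triangle ALK: AK² = 3² + 6² − 2·3·6·cos(60°) = 27, so AK = 3·√3.
Step 2: By the inverse law of cosines on triangle KAL: cos(∠KAL) = ((3·√3)² + 3² − 6²) / (2·3·√3·3) = 0/31.18 = 0, so ∠KAL = 90°.

Therefore, the measure of angle ∠KAL = 90°.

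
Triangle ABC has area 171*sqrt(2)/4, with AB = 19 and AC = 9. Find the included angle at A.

Area = (1/2) * a * b * sin(C)
sin(C) = 2 * Area / (a * b)
sin(C) = 2 * 171*sqrt(2)/4 / (19 * 9)
sin(C) = sqrt(2)/2
C = arcsin(sqrt(2)/2) = 45°
Since sin(180° - C) = sin(C), the obtuse angle 135° gives the same area, so C = 45° or C = 135°.

45° or 135°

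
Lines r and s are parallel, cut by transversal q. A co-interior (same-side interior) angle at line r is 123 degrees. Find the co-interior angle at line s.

Co-interior angles (same-side interior) formed by parallel lines and a transversal are supplementary (sum to 180 degrees).
The given angle is 123 degrees.
The co-interior angle = 180 - 123 = 57 degrees.

57 degrees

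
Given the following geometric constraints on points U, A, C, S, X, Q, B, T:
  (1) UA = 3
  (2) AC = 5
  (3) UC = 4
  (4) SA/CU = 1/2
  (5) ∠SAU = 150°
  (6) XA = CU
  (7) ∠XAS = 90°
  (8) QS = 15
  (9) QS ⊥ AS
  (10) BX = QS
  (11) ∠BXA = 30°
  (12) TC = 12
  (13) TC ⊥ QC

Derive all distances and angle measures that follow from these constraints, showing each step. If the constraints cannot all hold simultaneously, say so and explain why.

The constraints are consistent.

From the given relations:
  SA = 1/2·CU = 1/2·4 = 2
  XA = CU = 4
  BX = QS = 15

Step 1: From UA = 3, AS = 2, and ∠UAS = 150°, by the law of cosines:
  US² = UA² + AS² - 2·UA·AS·cos(150°) = 9 + 4 + 10.39 = 23.39
  US ≈ 4.84

Step 2: From AS = 2, SQ = 15, and ∠ASQ = 90°, by the law of cosines:
  AQ² = AS² + SQ² - 2·AS·SQ·cos(90°) = 4 + 225 - 0 = 229
  AQ ≈ 15.13

Step 3: From AX = 4, XB = 15, and ∠AXB = 30°, by the law of cosines:
  AB² = AX² + XB² - 2·AX·XB·cos(30°) = 16 + 225 - 103.9 = 137.1
  AB ≈ 11.71

Step 4: From SA = 2, AX = 4, and ∠SAX = 90°, by the law of cosines:
  SX² = SA² + AX² - 2·SA·AX·cos(90°) = 4 + 16 - 0 = 20
  SX = 2·√5

Step 5: From UA = 3, UC = 4, AC = 5, by the inverse law of cosines:
  cos(∠AUC) = (UA² + UC² - AC²) / (2·UA·UC)
  ∠AUC = 90°

Step 6: From AC = 5, AU = 3, CU = 4, by the inverse law of cosines:
  cos(∠CAU) = (AC² + AU² - CU²) / (2·AC·AU)
  ∠CAU = 53.13°

Step 7: From CA = 5, CU = 4, AU = 3, by the inverse law of cosines:
  cos(∠ACU) = (CA² + CU² - AU²) / (2·CA·CU)
  ∠ACU = 36.87°

Step 8: From UA = 3, US = 4.84, AS = 2, by the inverse law of cosines:
  cos(∠AUS) = (UA² + US² - AS²) / (2·UA·US)
  ∠AUS = 11.93°

Step 9: From AB = 11.71, AX = 4, BX = 15, by the inverse law of cosines:
  cos(∠BAX) = (AB² + AX² - BX²) / (2·AB·AX)
  ∠BAX = 140.16°

Step 10: From AQ = 15.13, AS = 2, QS = 15, by the inverse law of cosines:
  cos(∠QAS) = (AQ² + AS² - QS²) / (2·AQ·AS)
  ∠QAS = 82.41°

Step 11: From SA = 2, SU = 4.84, AU = 3, by the inverse law of cosines:
  cos(∠ASU) = (SA² + SU² - AU²) / (2·SA·SU)
  ∠ASU = 18.07°

Step 12: From SA = 2, SX = 2·√5, AX = 4, by the inverse law of cosines:
  cos(∠ASX) = (SA² + SX² - AX²) / (2·SA·SX)
  ∠ASX = 63.43°

Step 13: From XA = 4, XS = 2·√5, AS = 2, by the inverse law of cosines:
  cos(∠AXS) = (XA² + XS² - AS²) / (2·XA·XS)
  ∠AXS = 26.57°

Step 14: From QA = 15.13, QS = 15, AS = 2, by the inverse law of cosines:
  cos(∠AQS) = (QA² + QS² - AS²) / (2·QA·QS)
  ∠AQS = 7.59°

Step 15: From BA = 11.71, BX = 15, AX = 4, by the inverse law of cosines:
  cos(∠ABX) = (BA² + BX² - AX²) / (2·BA·BX)
  ∠ABX = 9.84°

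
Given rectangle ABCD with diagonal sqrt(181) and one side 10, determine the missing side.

Using the Pythagorean theorem: d^2 = a^2 + b^2
b^2 = d^2 - a^2
b^2 = 181 - 100
b^2 = 81
b = sqrt(81) = 9

9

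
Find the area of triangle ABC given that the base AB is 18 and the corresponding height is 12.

A triangle's area is half the area of a rectangle with the same base and height.
Area = (1/2) * 18 * 12 = 108.

108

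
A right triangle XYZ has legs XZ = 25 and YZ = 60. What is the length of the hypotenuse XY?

By the Pythagorean theorem: XY^2 = XZ^2 + YZ^2
XY^2 = 25^2 + 60^2 = 625 + 3600 = 4225
XY = sqrt(4225) = 65

65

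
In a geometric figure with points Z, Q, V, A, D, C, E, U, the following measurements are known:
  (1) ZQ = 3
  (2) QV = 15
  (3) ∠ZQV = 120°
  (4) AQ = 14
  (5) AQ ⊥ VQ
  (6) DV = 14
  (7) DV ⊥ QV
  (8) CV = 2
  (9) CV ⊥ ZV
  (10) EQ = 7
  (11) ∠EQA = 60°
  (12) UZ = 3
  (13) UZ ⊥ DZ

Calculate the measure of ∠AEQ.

Step 1: By the law of cosines on triangle EQA: EA² = 7² + 14² − 2·7·14·cos(60°) = 147, so EA = 7·√3.
Step 2: By the inverse law of cosines on triangle AEQ: cos(∠AEQ) = ((7·√3)² + 7² − 14²) / (2·7·√3·7) = 0/169.74 = 0, so ∠AEQ = 90°.

Therefore, the measure of angle ∠AEQ = 90°.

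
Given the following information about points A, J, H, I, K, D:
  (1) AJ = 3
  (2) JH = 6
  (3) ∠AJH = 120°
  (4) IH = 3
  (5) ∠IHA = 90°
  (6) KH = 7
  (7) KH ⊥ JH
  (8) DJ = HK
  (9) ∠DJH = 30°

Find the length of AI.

Step 1: By the law of cosines on triangle HJA: HA² = 6² + 3² − 2·6·3·cos(120°) = 63, so HA = 3·√7.
Step 2: By the law of cosines on triangle AHI: AI² = (3·√7)² + 3² − 2·3·√7·3·cos(90°) = 72, so AI = 6·√2.

Therefore, the length of AI = 6·√2.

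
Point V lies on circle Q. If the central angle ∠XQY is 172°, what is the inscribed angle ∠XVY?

By the inscribed angle theorem, the inscribed angle is half the central angle.
Inscribed angle = 172° / 2 = 86°

86°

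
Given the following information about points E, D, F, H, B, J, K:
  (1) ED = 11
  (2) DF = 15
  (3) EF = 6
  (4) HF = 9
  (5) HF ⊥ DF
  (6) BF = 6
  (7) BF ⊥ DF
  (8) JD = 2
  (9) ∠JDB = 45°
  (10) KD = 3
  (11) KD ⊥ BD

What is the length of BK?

Step 1: By the law of cosines on triangle BFD: BD² = 6² + 15² − 2·6·15·cos(90°) = 261, so BD = 3·√29.
Step 2: By the law of cosines on triangle BDK: BK² = (3·√29)² + 3² − 2·3·√29·3·cos(90°) = 270, so BK = 3·√30.

Therefore, the length of BK = 3·√30.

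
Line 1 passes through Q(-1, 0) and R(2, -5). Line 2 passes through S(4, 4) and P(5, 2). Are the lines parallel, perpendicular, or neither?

Slope of line 1: m1 = (-5 - 0)/(2 - -1) = -5/3 = -5/3
Slope of line 2: m2 = (2 - 4)/(5 - 4) = -2/1 = -2
m1 != m2 (-5/3 != -2), so not parallel.
m1 * m2 = (-5/3) * (-2) = 10/3 != -1, so not perpendicular.
The lines are neither parallel nor perpendicular.

Neither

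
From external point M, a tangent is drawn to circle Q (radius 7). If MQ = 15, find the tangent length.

Let T be the point of tangency. Then QT ⊥ MT (radius ⊥ tangent).
In right triangle QTM: QM² = QT² + MT²
15² = 7² + MT²
MT² = 176, MT = 4*sqrt(11)

4*sqrt(11)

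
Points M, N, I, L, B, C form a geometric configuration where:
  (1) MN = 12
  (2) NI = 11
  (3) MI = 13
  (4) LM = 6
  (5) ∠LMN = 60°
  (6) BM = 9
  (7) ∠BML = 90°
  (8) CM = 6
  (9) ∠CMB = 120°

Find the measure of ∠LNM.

Step 1: By the law of cosines on triangle NML: NL² = 12² + 6² − 2·12·6·cos(60°) = 108, so NL = 6·√3.
Step 2: By the inverse law of cosines on triangle LNM: cos(∠LNM) = ((6·√3)² + 12² − 6²) / (2·6·√3·12) = 216/249.42 = 0.866, so ∠LNM = 30°.

Therefore, the measure of angle ∠LNM = 30°.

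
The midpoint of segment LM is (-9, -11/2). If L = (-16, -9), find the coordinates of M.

Using the midpoint formula: M = ((x1 + x2)/2, (y1 + y2)/2)
We know M = (-9, -11/2) and L = (-16, -9)
For x: -9 = (-16 + x2)/2, so x2 = 2*-9 - -16 = -2
For y: -11/2 = (-9 + y2)/2, so y2 = 2*-11/2 - -9 = -2
M = (-2, -2)

(-2, -2)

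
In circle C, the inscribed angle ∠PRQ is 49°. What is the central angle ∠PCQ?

Central angle = 2 × 49° = 98° (inscribed angle theorem).

98°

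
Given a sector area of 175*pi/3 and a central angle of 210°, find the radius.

Sector area A = πr² × θ/360, so r² = 360A / (πθ).
r² = 360 × 175*pi/3 / (π × 210)
r² = 100
r = 10

10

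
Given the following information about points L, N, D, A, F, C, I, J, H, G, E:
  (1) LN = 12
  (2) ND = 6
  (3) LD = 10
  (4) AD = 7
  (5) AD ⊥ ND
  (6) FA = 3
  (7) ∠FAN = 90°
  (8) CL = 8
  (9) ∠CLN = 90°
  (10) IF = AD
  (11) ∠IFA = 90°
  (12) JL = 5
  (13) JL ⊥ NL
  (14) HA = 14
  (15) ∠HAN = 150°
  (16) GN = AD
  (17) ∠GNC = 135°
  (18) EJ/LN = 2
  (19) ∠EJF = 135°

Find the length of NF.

Step 1: By the law of cosines on triangle NDA: NA² = 6² + 7² − 2·6·7·cos(90°) = 85, so NA = √85.
Step 2: By the law of cosines on triangle NAF: NF² = √85² + 3² − 2·√85·3·cos(90°) = 94, so NF = √94.

Therefore, the length of NF = √94.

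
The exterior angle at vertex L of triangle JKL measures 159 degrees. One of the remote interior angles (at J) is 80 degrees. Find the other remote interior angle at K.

The exterior angle theorem states that an exterior angle equals the sum of the two non-adjacent interior angles.
So 159 = 80 + angle K, which gives angle K = 159 - 80 = 79 degrees.

79 degrees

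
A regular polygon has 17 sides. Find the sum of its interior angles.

The sum of interior angles of an n-sided polygon is (n - 2) * 180.
For n = 17: (17 - 2) * 180 = 15 * 180 = 2700 degrees.

2700 degrees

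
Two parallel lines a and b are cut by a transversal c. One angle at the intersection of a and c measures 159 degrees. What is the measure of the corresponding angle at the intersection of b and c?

When a transversal crosses parallel lines, angles in the same position at each intersection are called corresponding angles.
These are always equal, so the answer is 159 degrees.

159 degrees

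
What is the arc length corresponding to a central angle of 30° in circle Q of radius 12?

Arc length = 2π(12)(1/12) = 2*pi

2*pi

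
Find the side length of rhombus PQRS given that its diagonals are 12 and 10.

The diagonals of a rhombus bisect each other at right angles.
Half-diagonals: 12/2 = 6 and 10/2 = 5
side = sqrt(6^2 + 5^2)
side = sqrt(36 + 25)
side = sqrt(61)

sqrt(61)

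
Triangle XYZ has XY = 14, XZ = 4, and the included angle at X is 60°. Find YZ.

Law of cosines: YZ^2 = 14^2 + 4^2 - 2(14)(4)cos(60°) = 156, so YZ = 2*sqrt(39).

2*sqrt(39)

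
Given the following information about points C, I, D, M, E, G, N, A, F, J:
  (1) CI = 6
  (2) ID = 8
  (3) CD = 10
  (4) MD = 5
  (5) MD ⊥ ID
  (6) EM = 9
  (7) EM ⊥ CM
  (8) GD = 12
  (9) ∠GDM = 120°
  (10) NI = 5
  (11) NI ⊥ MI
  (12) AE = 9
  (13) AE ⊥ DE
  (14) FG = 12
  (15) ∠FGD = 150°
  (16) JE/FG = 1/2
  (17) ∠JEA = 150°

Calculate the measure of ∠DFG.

Step 1: By the law of cosines on triangle FGD: FD² = 12² + 12² − 2·12·12·cos(150°) = 537.42, so FD ≈ 23.18.
Step 2: By the inverse law of cosines on triangle DFG: cos(∠DFG) = (23.18² + 12² − 12²) / (2·23.18·12) = 537.42/556.37 = 0.9659, so ∠DFG = 15°.

Therefore, the measure of angle ∠DFG = 15°.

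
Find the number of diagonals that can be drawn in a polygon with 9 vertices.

Each of the 9 vertices connects to 6 non-adjacent vertices via diagonals.
Total connections = 9 × 6 = 54, but each diagonal is counted twice.
Number of diagonals = 54 / 2 = 27.

27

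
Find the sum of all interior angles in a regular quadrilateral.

The sum of interior angles of an n-sided polygon is (n - 2) * 180.
For n = 4: (4 - 2) * 180 = 2 * 180 = 360 degrees.

360 degrees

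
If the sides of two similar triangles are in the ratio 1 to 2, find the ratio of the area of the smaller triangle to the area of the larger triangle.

The ratio of areas of similar triangles equals the square of the side ratio.
Side ratio = 1:2
Area ratio = (1/2)^2 = 1/4 = 1:4

1:4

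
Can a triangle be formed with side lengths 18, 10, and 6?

The longest side is 18. The other two sides sum to 6 + 10 = 16.
Since 16 ≤ 18, the two shorter sides cannot reach around to close the triangle.

No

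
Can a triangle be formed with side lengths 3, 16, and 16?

Check all three triangle inequalities:
3 + 16 = 19 > 16 ✓
3 + 16 = 19 > 16 ✓
16 + 16 = 32 > 3 ✓
All conditions hold, so these sides form a valid triangle.

Yes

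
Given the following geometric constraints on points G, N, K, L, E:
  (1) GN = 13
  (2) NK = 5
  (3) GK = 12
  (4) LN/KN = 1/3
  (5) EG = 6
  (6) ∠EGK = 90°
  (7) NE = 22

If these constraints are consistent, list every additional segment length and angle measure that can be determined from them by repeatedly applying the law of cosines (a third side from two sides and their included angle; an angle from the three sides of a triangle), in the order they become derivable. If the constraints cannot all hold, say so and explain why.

These constraints are not satisfiable: by the triangle inequality in triangle GNE, (1) GN = 13 and (5) EG = 6 force NE ≤ 13 + 6 = 19, but (7) says NE = 22. No planar figure meets all of them, so nothing further can be derived.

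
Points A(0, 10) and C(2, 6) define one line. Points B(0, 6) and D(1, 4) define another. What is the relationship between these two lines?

Slope of line 1: m1 = (6 - 10)/(2 - 0) = -4/2 = -2
Slope of line 2: m2 = (4 - 6)/(1 - 0) = -2/1 = -2
m1 = m2, so the lines are parallel.

Parallel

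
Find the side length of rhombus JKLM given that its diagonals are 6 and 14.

In a rhombus, the diagonals bisect each other perpendicularly, creating four congruent right triangles.
Each triangle has legs 3 (half of 6) and 7 (half of 14).
The hypotenuse of each right triangle is a side of the rhombus:
side = sqrt(3^2 + 7^2) = sqrt(58)

sqrt(58)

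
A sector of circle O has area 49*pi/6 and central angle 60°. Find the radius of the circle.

Sector area A = πr² × θ/360, so r² = 360A / (πθ).
r² = 360 × 49*pi/6 / (π × 60)
r² = 49
r = 7

7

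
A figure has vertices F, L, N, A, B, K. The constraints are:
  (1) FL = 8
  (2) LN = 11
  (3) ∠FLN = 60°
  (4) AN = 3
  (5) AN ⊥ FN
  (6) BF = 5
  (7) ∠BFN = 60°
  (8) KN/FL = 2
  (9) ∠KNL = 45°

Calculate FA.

Step 1: By the law of cosines on triangle FLN: FN² = 8² + 11² − 2·8·11·cos(60°) = 97, so FN = √97.
Step 2: By the law of cosines on triangle FNA: FA² = √97² + 3² − 2·√97·3·cos(90°) = 106, so FA = √106.

Therefore, the length of FA = √106.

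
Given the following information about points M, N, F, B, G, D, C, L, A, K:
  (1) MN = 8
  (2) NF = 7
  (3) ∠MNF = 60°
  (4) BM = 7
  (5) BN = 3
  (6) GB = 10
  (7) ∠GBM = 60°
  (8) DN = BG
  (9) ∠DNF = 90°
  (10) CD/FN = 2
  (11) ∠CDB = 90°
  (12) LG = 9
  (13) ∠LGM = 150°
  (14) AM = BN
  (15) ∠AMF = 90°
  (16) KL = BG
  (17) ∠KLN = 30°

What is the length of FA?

From the given relations: AM = BN = 3.
Step 1: By the law of cosines on triangle FNM: FM² = 7² + 8² − 2·7·8·cos(60°) = 57, so FM = √57.
Step 2: By the law of cosines on triangle FMA: FA² = √57² + 3² − 2·√57·3·cos(90°) = 66, so FA = √66.

Therefore, the length of FA = √66.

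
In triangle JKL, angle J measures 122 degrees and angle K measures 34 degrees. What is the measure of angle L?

angle L = 180 - 122 - 34 = 24 degrees.

24 degrees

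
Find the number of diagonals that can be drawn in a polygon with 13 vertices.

Total line segments between 13 vertices = C(13,2) = 78.
Subtract the 13 sides: 78 - 13 = 65 diagonals.

65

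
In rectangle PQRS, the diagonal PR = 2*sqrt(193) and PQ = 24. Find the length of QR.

Using the Pythagorean theorem: d^2 = a^2 + b^2
b^2 = d^2 - a^2
b^2 = 772 - 576
b^2 = 196
b = sqrt(196) = 14

14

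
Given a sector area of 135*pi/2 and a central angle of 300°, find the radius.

The sector covers 300°/360° = 5/6 of the full circle.
Full circle area = 135*pi/2 / 5/6 = 81*pi.
Since full area = πr², we get r² = 81*pi/π = 81, so r = 9.

9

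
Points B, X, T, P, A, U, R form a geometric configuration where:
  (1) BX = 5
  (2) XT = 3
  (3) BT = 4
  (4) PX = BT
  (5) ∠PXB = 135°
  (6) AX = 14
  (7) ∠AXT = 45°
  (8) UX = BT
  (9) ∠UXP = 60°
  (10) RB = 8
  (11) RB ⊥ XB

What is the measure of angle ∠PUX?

From the given relations: UX = BT = 4; PX = BT = 4.
Step 1: By the law of cosines on triangle UXP: UP² = 4² + 4² − 2·4·4·cos(60°) = 16, so UP = 4.
Step 2: By the inverse law of cosines on triangle PUX: cos(∠PUX) = (4² + 4² − 4²) / (2·4·4) = 16/32 = 0.5, so ∠PUX = 60°.

Therefore, the measure of angle ∠PUX = 60°.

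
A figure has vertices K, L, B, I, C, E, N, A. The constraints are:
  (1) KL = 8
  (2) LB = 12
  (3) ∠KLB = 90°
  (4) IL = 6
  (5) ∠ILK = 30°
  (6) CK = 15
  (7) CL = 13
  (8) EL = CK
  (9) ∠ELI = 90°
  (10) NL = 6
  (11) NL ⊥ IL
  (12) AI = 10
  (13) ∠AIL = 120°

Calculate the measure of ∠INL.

Step 1: By the law of cosines on triangle NLI: NI² = 6² + 6² − 2·6·6·cos(90°) = 72, so NI = 6·√2.
Step 2: By the inverse law of cosines on triangle INL: cos(∠INL) = ((6·√2)² + 6² − 6²) / (2·6·√2·6) = 72/101.82 = 0.7071, so ∠INL = 45°.

Therefore, the measure of angle ∠INL = 45°.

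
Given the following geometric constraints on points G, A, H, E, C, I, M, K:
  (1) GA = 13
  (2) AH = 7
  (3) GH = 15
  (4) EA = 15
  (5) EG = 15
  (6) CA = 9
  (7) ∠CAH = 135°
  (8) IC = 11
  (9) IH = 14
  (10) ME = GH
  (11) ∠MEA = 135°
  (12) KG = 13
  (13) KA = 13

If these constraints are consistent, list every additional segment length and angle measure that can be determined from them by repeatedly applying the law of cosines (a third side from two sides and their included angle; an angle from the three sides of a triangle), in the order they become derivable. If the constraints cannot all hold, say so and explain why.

The constraints are consistent. Derivable facts, in order:
After 1 step:
- AM ≈ 27.72
- HC ≈ 14.8
- ∠AEG = 51.36°
- ∠AGE = 64.32°
- ∠AGH = 27.8°
- ∠AGK = 60°
- ∠AHG = 60°
- ∠AKG = 60°
- ∠EAG = 64.32°
- ∠GAH = 92.2°
- ∠GAK = 60°
After 2 steps:
- ∠ACH = 19.54°
- ∠AHC = 25.46°
- ∠AME = 22.5°
- ∠CHI = 44.8°
- ∠CIH = 71.47°
- ∠EAM = 22.5°
- ∠HCI = 63.74°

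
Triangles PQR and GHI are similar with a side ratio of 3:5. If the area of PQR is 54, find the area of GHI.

For similar figures, the area ratio equals the square of the side ratio.
Side ratio (PQR to GHI) = 3:5, so area ratio = 3^2:5^2 = 9:25.
If the area of PQR is 54, then the area of GHI = 54 * (25/9) = 150.

150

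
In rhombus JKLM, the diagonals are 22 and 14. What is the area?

Area = (22 * 14) / 2 = 308 / 2 = 154

154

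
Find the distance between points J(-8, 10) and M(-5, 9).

d = sqrt((-5 - -8)^2 + (9 - 10)^2)
d = sqrt(3^2 + -1^2)
d = sqrt(9 + 1)
d = sqrt(10)

sqrt(10)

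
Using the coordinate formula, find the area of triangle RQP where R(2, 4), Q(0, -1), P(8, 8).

Shoelace: Area = (1/2)|2(-1-8) + 0(8-4) + 8(4--1)| = (1/2)(22) = 11

11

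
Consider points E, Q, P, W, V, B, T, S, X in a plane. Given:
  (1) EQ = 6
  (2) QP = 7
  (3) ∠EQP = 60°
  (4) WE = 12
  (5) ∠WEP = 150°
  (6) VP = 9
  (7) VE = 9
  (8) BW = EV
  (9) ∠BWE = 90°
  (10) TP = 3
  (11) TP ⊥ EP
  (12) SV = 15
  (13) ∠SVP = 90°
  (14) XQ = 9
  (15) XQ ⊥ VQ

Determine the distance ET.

Step 1: By the law of cosines on triangle EQP: EP² = 6² + 7² − 2·6·7·cos(60°) = 43, so EP = √43.
Step 2: By the law of cosines on triangle EPT: ET² = √43² + 3² − 2·√43·3·cos(90°) = 52, so ET = 2·√13.

Therefore, the length of ET = 2·√13.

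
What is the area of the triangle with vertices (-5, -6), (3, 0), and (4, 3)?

Using the Shoelace formula for a triangle:
Area = (1/2)|x0(y1 - y2) + x1(y2 - y0) + x2(y0 - y1)|
Area = (1/2)|-5(0 - 3) + 3(3 - -6) + 4(-6 - 0)|
Area = (1/2)|15 + 27 + -24|
Area = (1/2)|18|
Area = (1/2)(18)
Area = 9

9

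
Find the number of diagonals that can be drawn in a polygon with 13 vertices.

Total line segments between 13 vertices = C(13,2) = 78.
Subtract the 13 sides: 78 - 13 = 65 diagonals.

65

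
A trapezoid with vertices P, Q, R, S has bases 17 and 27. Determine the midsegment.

The midsegment of a trapezoid = (base1 + base2) / 2
midsegment = (17 + 27) / 2
midsegment = 44 / 2
midsegment = 22

22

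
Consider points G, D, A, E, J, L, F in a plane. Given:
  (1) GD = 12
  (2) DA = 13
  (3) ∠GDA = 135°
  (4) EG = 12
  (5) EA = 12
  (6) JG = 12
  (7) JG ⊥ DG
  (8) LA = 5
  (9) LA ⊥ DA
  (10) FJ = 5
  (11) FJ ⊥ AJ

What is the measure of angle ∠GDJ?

Step 1: By the law of cosines on triangle DGJ: DJ² = 12² + 12² − 2·12·12·cos(90°) = 288, so DJ = 12·√2.
Step 2: By the inverse law of cosines on triangle GDJ: cos(∠GDJ) = (12² + (12·√2)² − 12²) / (2·12·12·√2) = 288/407.29 = 0.7071, so ∠GDJ = 45°.

Therefore, the measure of angle ∠GDJ = 45°.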